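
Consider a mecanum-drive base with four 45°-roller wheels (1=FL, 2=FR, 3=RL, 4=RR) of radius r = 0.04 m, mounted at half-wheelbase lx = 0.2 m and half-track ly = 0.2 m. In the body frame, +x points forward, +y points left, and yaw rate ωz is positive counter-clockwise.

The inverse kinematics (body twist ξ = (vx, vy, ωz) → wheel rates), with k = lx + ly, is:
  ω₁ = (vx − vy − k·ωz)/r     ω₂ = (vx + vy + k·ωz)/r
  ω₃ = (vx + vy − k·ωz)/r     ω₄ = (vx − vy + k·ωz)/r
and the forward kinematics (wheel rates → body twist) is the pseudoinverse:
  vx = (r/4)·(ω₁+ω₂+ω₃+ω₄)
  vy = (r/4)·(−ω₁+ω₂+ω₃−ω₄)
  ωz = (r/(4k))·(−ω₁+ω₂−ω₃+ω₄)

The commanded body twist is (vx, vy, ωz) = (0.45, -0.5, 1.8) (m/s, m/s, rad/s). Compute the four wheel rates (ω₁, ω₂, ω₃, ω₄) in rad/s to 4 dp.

k = lx + ly = 0.2 + 0.2 = 0.4000;  k·ωz = 0.4000·1.8 = 0.7200
ω₁ (FL) = (vx − vy − k·ωz)/r = 0.2300/0.04 = 5.7500
ω₂ (FR) = (vx + vy + k·ωz)/r = 0.6700/0.04 = 16.7500
ω₃ (RL) = (vx + vy − k·ωz)/r = -0.7700/0.04 = -19.2500
ω₄ (RR) = (vx − vy + k·ωz)/r = 1.6700/0.04 = 41.7500

(5.7500, 16.7500, -19.2500, 41.7500)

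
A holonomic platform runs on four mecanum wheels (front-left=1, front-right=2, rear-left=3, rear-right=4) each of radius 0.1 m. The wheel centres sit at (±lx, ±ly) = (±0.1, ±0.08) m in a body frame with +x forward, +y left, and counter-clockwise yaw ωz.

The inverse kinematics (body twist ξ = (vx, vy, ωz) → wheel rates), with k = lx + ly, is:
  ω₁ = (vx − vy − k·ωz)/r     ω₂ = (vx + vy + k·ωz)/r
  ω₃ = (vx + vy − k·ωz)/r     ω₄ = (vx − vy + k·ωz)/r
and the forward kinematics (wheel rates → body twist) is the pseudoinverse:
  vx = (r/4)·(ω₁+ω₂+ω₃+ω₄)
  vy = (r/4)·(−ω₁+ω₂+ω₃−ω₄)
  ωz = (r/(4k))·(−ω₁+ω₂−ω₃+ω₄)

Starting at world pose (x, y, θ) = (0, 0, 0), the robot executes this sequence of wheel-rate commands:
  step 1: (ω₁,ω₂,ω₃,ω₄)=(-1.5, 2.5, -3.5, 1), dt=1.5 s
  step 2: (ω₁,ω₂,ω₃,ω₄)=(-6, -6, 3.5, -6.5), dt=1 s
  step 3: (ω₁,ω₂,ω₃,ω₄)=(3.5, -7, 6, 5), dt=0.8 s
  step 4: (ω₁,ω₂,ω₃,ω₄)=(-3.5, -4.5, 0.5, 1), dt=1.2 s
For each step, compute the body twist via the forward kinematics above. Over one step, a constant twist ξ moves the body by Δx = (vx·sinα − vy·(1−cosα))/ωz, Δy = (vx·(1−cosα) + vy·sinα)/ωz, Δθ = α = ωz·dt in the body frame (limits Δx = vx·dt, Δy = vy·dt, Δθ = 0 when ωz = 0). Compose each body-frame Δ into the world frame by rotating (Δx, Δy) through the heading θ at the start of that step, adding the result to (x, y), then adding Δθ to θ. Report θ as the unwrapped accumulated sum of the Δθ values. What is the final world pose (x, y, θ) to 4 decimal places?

step 1: ξ=(vx,vy,ωz)=(-0.0375, -0.0125, 1.1806), dt=1.5 → body Δ=(-0.0184, -0.0485, 1.7708) → world pose (-0.0184, -0.0485, 1.7708)
step 2: ξ=(vx,vy,ωz)=(-0.3750, 0.2500, -1.3889), dt=1.0 → body Δ=(-0.1181, 0.3982, -1.3889) → world pose (-0.3852, -0.2433, 0.3819)
step 3: ξ=(vx,vy,ωz)=(0.1875, -0.2375, -1.5972), dt=0.8 → body Δ=(0.0066, -0.2258, -1.2778) → world pose (-0.2949, -0.4504, -0.8958)
step 4: ξ=(vx,vy,ωz)=(-0.1625, -0.0375, -0.0694), dt=1.2 → body Δ=(-0.1966, -0.0368, -0.0833) → world pose (-0.4465, -0.3199, -0.9792)

(-0.4465, -0.3199, -0.9792)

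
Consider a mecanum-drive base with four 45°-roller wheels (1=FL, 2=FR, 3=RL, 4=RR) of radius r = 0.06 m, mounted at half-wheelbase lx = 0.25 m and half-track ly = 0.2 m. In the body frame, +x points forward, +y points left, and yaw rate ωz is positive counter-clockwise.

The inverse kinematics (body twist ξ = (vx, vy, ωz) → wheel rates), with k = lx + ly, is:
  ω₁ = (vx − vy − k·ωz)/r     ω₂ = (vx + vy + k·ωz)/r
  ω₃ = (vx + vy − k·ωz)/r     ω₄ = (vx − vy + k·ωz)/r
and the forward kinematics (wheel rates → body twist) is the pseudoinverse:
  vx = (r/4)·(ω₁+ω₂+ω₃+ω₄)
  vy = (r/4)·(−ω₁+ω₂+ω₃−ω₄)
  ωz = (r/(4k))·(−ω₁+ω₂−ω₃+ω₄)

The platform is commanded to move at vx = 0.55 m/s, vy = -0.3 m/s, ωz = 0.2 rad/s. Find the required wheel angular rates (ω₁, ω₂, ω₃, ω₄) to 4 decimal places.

k = lx + ly = 0.25 + 0.2 = 0.4500;  k·ωz = 0.4500·0.2 = 0.0900
ω₁ (FL) = (vx − vy − k·ωz)/r = 0.7600/0.06 = 12.6667
ω₂ (FR) = (vx + vy + k·ωz)/r = 0.3400/0.06 = 5.6667
ω₃ (RL) = (vx + vy − k·ωz)/r = 0.1600/0.06 = 2.6667
ω₄ (RR) = (vx − vy + k·ωz)/r = 0.9400/0.06 = 15.6667

(12.6667, 5.6667, 2.6667, 15.6667)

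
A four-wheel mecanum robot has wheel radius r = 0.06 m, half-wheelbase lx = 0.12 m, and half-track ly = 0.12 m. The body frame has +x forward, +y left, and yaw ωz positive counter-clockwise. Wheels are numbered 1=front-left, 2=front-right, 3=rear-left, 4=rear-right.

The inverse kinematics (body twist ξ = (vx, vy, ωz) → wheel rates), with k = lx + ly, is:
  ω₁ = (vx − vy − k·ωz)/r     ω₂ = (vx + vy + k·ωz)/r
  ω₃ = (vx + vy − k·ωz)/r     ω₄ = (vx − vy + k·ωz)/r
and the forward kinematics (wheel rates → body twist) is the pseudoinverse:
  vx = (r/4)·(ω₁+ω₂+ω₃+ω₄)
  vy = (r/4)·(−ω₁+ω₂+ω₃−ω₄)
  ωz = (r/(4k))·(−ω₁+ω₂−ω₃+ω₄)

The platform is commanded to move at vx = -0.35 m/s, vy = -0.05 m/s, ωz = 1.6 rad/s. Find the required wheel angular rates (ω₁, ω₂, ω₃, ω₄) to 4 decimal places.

(-11.4000, -0.2667, -13.0667, 1.4000)

k = lx + ly = 0.12 + 0.12 = 0.2400;  k·ωz = 0.2400·1.6 = 0.3840
ω₁ (FL) = (vx − vy − k·ωz)/r = -0.6840/0.06 = -11.4000
ω₂ (FR) = (vx + vy + k·ωz)/r = -0.0160/0.06 = -0.2667
ω₃ (RL) = (vx + vy − k·ωz)/r = -0.7840/0.06 = -13.0667
ω₄ (RR) = (vx − vy + k·ωz)/r = 0.0840/0.06 = 1.4000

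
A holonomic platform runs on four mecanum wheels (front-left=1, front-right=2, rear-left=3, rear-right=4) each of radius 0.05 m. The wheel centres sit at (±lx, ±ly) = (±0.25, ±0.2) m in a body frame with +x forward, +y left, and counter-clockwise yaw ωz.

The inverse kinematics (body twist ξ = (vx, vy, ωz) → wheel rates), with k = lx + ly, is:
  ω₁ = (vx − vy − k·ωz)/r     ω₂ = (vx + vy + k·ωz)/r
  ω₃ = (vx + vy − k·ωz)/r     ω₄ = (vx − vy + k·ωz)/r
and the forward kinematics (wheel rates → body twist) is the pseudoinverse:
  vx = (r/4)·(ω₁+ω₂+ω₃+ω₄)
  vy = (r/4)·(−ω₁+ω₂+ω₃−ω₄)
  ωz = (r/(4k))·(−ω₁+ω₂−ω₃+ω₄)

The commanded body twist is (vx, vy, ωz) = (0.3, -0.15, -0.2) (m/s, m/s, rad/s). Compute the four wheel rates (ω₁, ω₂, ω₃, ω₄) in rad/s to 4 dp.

(10.8000, 1.2000, 4.8000, 7.2000)

k = lx + ly = 0.25 + 0.2 = 0.4500;  k·ωz = 0.4500·-0.2 = -0.0900
ω₁ (FL) = (vx − vy − k·ωz)/r = 0.5400/0.05 = 10.8000
ω₂ (FR) = (vx + vy + k·ωz)/r = 0.0600/0.05 = 1.2000
ω₃ (RL) = (vx + vy − k·ωz)/r = 0.2400/0.05 = 4.8000
ω₄ (RR) = (vx − vy + k·ωz)/r = 0.3600/0.05 = 7.2000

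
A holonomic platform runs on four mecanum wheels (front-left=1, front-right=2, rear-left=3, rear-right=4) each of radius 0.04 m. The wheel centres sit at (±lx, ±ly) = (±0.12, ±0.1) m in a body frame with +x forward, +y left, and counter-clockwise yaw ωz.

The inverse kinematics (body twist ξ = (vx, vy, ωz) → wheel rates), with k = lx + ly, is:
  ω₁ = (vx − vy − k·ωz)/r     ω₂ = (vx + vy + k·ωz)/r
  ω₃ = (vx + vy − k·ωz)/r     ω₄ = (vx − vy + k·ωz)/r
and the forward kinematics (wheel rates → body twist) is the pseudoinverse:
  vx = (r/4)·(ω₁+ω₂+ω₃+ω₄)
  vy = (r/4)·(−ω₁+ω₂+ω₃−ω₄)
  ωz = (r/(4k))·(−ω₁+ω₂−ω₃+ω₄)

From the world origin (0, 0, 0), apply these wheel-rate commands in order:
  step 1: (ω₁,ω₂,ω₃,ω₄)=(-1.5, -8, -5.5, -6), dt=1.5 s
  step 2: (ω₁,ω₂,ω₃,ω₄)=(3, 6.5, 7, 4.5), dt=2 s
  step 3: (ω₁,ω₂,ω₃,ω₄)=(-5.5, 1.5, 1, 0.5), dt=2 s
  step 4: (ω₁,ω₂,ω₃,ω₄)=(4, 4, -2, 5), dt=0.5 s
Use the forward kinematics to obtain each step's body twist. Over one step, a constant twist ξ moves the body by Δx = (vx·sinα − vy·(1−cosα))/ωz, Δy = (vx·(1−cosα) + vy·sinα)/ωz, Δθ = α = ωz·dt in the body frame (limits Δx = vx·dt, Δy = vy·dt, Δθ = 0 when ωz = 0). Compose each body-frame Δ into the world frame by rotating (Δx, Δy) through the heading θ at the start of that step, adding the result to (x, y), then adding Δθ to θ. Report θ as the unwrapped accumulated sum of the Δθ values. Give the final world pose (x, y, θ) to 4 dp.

(0.1342, 0.0539, 0.3636)

step 1: ξ=(vx,vy,ωz)=(-0.2100, -0.0600, -0.3182), dt=1.5 → body Δ=(-0.3242, -0.0129, -0.4773) → world pose (-0.3242, -0.0129, -0.4773)
step 2: ξ=(vx,vy,ωz)=(0.2100, 0.0600, 0.0455), dt=2.0 → body Δ=(0.4140, 0.1389, 0.0909) → world pose (0.1073, -0.0796, -0.3864)
step 3: ξ=(vx,vy,ωz)=(-0.0250, 0.0750, 0.2955), dt=2.0 → body Δ=(-0.0902, 0.1271, 0.5909) → world pose (0.0716, 0.0721, 0.2045)
step 4: ξ=(vx,vy,ωz)=(0.1100, -0.0700, 0.3182), dt=0.5 → body Δ=(0.0575, -0.0305, 0.1591) → world pose (0.1342, 0.0539, 0.3636)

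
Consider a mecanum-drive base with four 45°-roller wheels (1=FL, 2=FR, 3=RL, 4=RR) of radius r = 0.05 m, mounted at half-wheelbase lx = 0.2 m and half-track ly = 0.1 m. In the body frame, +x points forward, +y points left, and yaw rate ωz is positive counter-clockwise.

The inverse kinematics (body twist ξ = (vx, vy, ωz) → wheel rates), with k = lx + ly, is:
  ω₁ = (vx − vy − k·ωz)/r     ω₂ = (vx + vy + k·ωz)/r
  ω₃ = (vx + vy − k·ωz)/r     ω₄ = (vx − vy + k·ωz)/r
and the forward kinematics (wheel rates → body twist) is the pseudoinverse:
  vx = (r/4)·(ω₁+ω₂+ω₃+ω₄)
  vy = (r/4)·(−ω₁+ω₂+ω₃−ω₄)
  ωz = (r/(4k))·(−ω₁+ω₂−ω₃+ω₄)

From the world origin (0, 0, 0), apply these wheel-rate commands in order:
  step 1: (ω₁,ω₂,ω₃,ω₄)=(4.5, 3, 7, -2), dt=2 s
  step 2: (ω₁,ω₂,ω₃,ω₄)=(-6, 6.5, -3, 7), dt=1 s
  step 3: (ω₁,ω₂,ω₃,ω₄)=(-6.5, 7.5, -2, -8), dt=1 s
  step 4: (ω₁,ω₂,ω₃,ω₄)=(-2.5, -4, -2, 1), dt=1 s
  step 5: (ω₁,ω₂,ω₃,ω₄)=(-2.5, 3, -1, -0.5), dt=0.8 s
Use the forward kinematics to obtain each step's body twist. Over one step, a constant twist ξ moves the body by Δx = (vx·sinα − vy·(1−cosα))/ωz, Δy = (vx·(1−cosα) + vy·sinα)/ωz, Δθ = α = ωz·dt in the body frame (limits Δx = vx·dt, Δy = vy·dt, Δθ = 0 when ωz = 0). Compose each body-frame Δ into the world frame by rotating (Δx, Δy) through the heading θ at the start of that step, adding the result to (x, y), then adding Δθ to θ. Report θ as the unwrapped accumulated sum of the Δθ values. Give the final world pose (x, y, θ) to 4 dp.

step 1: ξ=(vx,vy,ωz)=(0.1562, 0.0938, -0.4375), dt=2.0 → body Δ=(0.3511, 0.0363, -0.8750) → world pose (0.3511, 0.0363, -0.8750)
step 2: ξ=(vx,vy,ωz)=(0.0562, 0.0312, 0.9375), dt=1.0 → body Δ=(0.0348, 0.0514, 0.9375) → world pose (0.4128, 0.0425, 0.0625)
step 3: ξ=(vx,vy,ωz)=(-0.1125, 0.2500, 0.3333), dt=1.0 → body Δ=(-0.1517, 0.2268, 0.3333) → world pose (0.2472, 0.2594, 0.3958)
step 4: ξ=(vx,vy,ωz)=(-0.0938, -0.0563, 0.0625), dt=1.0 → body Δ=(-0.0919, -0.0591, 0.0625) → world pose (0.1852, 0.1694, 0.4583)
step 5: ξ=(vx,vy,ωz)=(-0.0125, 0.0625, 0.2500), dt=0.8 → body Δ=(-0.0149, 0.0487, 0.2000) → world pose (0.1502, 0.2064, 0.6583)

(0.1502, 0.2064, 0.6583)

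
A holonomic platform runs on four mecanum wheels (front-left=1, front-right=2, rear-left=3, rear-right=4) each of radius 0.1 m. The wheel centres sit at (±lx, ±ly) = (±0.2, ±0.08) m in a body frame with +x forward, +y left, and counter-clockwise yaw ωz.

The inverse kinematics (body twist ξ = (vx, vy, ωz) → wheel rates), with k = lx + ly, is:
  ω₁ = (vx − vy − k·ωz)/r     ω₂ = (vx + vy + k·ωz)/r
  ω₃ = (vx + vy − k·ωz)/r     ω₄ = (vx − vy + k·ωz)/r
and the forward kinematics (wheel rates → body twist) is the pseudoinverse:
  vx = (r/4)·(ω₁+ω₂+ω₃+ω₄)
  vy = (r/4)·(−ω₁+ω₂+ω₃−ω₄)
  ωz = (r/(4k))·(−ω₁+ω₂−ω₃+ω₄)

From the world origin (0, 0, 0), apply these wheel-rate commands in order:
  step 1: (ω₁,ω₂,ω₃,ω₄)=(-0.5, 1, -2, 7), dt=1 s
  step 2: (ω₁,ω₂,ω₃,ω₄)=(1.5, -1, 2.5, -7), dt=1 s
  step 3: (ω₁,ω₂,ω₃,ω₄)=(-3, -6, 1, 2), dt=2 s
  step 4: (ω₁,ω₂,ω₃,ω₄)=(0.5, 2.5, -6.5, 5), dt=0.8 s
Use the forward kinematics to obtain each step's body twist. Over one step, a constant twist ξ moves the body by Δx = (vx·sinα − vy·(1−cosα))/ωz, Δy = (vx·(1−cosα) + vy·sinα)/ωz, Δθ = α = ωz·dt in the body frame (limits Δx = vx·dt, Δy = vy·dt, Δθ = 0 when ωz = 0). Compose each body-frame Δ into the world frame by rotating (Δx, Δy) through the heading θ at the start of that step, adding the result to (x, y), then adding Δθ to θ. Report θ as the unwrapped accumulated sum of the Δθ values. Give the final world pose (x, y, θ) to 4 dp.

(-0.2709, -0.2657, 0.4732)

step 1: ξ=(vx,vy,ωz)=(0.1375, -0.1875, 0.9375), dt=1.0 → body Δ=(0.1999, -0.1013, 0.9375) → world pose (0.1999, -0.1013, 0.9375)
step 2: ξ=(vx,vy,ωz)=(-0.1000, 0.1750, -1.0714), dt=1.0 → body Δ=(0.0032, 0.1920, -1.0714) → world pose (0.0470, 0.0149, -0.1339)
step 3: ξ=(vx,vy,ωz)=(-0.1500, -0.1000, -0.1786), dt=2.0 → body Δ=(-0.3290, -0.1428, -0.3571) → world pose (-0.2982, -0.0827, -0.4911)
step 4: ξ=(vx,vy,ωz)=(0.0375, -0.2375, 1.2054), dt=0.8 → body Δ=(0.1103, -0.1485, 0.9643) → world pose (-0.2709, -0.2657, 0.4732)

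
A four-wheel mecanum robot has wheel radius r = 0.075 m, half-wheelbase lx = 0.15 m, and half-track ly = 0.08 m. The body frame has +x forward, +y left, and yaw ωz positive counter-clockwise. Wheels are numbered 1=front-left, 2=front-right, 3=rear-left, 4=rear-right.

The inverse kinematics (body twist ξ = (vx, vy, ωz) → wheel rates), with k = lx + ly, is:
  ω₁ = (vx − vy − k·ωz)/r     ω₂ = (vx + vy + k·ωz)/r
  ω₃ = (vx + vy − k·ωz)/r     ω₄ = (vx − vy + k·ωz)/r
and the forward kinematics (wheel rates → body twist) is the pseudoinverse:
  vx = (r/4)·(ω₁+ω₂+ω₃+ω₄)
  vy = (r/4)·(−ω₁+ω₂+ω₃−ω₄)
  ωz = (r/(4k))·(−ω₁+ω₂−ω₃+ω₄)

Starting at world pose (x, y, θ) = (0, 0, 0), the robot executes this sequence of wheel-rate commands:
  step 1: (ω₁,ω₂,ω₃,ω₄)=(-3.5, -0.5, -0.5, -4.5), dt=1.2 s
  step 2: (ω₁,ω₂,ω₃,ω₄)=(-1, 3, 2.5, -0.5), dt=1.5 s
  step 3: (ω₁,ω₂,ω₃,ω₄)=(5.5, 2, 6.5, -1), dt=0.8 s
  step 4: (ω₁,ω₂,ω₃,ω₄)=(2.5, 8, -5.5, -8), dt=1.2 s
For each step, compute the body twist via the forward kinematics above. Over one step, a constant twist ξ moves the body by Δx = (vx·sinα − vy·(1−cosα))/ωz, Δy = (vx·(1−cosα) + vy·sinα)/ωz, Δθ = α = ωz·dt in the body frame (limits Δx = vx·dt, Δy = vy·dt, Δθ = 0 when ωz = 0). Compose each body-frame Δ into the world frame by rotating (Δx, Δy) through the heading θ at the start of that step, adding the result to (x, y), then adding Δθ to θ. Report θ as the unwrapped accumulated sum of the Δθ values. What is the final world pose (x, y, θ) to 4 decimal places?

(0.1603, 0.5407, -0.3995)

step 1: ξ=(vx,vy,ωz)=(-0.1687, 0.1313, -0.0815), dt=1.2 → body Δ=(-0.1945, 0.1671, -0.0978) → world pose (-0.1945, 0.1671, -0.0978)
step 2: ξ=(vx,vy,ωz)=(0.0750, 0.1313, 0.0815), dt=1.5 → body Δ=(0.1002, 0.2033, 0.1223) → world pose (-0.0749, 0.3596, 0.0245)
step 3: ξ=(vx,vy,ωz)=(0.2437, 0.0750, -0.8967), dt=0.8 → body Δ=(0.1993, -0.0120, -0.7174) → world pose (0.1246, 0.3525, -0.6929)
step 4: ξ=(vx,vy,ωz)=(-0.0562, 0.1500, 0.2446), dt=1.2 → body Δ=(-0.0928, 0.1676, 0.2935) → world pose (0.1603, 0.5407, -0.3995)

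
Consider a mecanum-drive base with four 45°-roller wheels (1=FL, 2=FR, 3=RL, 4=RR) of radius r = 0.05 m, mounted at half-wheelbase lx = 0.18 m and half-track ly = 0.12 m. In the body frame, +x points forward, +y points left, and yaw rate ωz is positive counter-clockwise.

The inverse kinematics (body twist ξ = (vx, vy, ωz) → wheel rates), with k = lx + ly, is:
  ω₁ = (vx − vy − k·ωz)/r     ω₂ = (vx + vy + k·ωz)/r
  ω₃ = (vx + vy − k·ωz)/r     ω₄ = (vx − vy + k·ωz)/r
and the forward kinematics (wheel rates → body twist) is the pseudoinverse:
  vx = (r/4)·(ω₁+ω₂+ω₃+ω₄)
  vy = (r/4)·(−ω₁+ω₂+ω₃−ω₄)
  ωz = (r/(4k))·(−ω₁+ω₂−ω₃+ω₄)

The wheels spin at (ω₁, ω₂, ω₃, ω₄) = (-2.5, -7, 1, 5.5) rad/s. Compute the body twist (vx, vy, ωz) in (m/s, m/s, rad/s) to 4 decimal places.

(-0.0375, -0.1125, 0.0000)

k = lx + ly = 0.18 + 0.12 = 0.3000
ω₁+ω₂+ω₃+ω₄ = -3.0000  →  vx = (0.05/4)·-3.0000 = -0.0375
−ω₁+ω₂+ω₃−ω₄ = -9.0000  →  vy = (0.05/4)·-9.0000 = -0.1125
−ω₁+ω₂−ω₃+ω₄ = 0.0000  →  ωz = (0.05/1.2000)·0.0000 = 0.0000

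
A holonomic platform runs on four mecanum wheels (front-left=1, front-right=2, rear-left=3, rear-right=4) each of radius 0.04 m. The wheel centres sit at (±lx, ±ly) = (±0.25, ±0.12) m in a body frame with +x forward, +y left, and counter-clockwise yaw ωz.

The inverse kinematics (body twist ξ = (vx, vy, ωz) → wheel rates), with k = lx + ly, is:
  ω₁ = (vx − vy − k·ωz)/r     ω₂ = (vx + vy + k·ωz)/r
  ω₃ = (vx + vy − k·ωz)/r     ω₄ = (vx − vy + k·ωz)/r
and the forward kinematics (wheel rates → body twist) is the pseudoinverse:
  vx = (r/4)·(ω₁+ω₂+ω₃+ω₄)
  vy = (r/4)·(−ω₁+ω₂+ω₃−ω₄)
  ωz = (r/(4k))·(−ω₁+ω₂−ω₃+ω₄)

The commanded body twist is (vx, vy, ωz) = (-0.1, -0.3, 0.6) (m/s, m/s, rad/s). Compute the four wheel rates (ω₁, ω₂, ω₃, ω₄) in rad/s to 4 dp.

k = lx + ly = 0.25 + 0.12 = 0.3700;  k·ωz = 0.3700·0.6 = 0.2220
ω₁ (FL) = (vx − vy − k·ωz)/r = -0.0220/0.04 = -0.5500
ω₂ (FR) = (vx + vy + k·ωz)/r = -0.1780/0.04 = -4.4500
ω₃ (RL) = (vx + vy − k·ωz)/r = -0.6220/0.04 = -15.5500
ω₄ (RR) = (vx − vy + k·ωz)/r = 0.4220/0.04 = 10.5500

(-0.5500, -4.4500, -15.5500, 10.5500)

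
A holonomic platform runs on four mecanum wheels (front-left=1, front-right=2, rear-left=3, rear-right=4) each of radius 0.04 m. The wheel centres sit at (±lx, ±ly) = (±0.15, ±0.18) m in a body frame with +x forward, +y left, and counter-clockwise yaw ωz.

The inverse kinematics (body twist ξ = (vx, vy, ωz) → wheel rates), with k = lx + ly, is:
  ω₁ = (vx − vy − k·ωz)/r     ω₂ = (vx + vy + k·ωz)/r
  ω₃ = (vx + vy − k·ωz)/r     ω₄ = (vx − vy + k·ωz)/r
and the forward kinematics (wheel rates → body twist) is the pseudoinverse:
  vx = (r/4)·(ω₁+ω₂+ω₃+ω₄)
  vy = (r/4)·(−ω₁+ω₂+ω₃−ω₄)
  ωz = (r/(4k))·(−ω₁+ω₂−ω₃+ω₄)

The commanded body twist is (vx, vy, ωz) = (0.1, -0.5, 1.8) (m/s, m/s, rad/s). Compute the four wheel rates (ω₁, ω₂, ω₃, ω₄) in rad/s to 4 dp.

(0.1500, 4.8500, -24.8500, 29.8500)

k = lx + ly = 0.15 + 0.18 = 0.3300;  k·ωz = 0.3300·1.8 = 0.5940
ω₁ (FL) = (vx − vy − k·ωz)/r = 0.0060/0.04 = 0.1500
ω₂ (FR) = (vx + vy + k·ωz)/r = 0.1940/0.04 = 4.8500
ω₃ (RL) = (vx + vy − k·ωz)/r = -0.9940/0.04 = -24.8500
ω₄ (RR) = (vx − vy + k·ωz)/r = 1.1940/0.04 = 29.8500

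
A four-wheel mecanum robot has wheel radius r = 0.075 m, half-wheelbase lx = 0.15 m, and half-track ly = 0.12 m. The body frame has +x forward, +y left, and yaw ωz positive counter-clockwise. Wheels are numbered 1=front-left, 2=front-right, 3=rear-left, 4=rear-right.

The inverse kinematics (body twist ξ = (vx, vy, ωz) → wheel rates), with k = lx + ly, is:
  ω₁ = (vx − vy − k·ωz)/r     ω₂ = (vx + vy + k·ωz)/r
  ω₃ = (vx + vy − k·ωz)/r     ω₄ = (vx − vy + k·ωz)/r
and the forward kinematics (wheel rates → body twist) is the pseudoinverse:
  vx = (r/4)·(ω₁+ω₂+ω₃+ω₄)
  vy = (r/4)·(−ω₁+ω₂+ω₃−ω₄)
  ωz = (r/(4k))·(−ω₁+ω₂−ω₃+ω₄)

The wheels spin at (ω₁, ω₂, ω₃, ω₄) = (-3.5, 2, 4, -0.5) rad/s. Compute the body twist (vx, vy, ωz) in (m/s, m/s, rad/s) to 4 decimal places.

(0.0375, 0.1875, 0.0694)

k = lx + ly = 0.15 + 0.12 = 0.2700
ω₁+ω₂+ω₃+ω₄ = 2.0000  →  vx = (0.075/4)·2.0000 = 0.0375
−ω₁+ω₂+ω₃−ω₄ = 10.0000  →  vy = (0.075/4)·10.0000 = 0.1875
−ω₁+ω₂−ω₃+ω₄ = 1.0000  →  ωz = (0.075/1.0800)·1.0000 = 0.0694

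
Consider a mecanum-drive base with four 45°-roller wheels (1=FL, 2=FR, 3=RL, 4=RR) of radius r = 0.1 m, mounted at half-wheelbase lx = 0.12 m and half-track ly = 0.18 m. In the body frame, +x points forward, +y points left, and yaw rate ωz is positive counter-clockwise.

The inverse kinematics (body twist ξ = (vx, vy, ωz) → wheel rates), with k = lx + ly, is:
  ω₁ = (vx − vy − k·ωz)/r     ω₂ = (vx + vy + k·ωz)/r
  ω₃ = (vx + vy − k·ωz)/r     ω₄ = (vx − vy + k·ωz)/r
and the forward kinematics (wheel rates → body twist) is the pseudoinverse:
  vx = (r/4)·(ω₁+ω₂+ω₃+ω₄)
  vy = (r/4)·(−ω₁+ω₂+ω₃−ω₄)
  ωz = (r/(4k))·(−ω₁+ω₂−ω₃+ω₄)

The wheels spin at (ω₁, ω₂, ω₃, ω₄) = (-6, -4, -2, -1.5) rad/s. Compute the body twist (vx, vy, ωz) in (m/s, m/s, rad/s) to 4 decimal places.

k = lx + ly = 0.12 + 0.18 = 0.3000
ω₁+ω₂+ω₃+ω₄ = -13.5000  →  vx = (0.1/4)·-13.5000 = -0.3375
−ω₁+ω₂+ω₃−ω₄ = 1.5000  →  vy = (0.1/4)·1.5000 = 0.0375
−ω₁+ω₂−ω₃+ω₄ = 2.5000  →  ωz = (0.1/1.2000)·2.5000 = 0.2083

(-0.3375, 0.0375, 0.2083)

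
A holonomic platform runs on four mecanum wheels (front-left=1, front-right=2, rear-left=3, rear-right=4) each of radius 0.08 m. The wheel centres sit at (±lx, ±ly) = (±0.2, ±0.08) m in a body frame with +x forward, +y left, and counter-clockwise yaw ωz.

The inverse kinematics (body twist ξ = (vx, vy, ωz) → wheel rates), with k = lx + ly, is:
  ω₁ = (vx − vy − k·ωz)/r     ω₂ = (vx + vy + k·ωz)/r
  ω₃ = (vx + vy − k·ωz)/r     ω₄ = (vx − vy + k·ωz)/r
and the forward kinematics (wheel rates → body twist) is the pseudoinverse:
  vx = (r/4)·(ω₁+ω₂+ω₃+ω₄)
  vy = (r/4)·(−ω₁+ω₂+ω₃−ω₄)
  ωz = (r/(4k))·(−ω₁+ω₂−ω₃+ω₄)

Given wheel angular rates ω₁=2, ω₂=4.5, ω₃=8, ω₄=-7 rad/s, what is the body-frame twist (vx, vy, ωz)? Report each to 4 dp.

(0.1500, 0.3500, -0.8929)

k = lx + ly = 0.2 + 0.08 = 0.2800
ω₁+ω₂+ω₃+ω₄ = 7.5000  →  vx = (0.08/4)·7.5000 = 0.1500
−ω₁+ω₂+ω₃−ω₄ = 17.5000  →  vy = (0.08/4)·17.5000 = 0.3500
−ω₁+ω₂−ω₃+ω₄ = -12.5000  →  ωz = (0.08/1.1200)·-12.5000 = -0.8929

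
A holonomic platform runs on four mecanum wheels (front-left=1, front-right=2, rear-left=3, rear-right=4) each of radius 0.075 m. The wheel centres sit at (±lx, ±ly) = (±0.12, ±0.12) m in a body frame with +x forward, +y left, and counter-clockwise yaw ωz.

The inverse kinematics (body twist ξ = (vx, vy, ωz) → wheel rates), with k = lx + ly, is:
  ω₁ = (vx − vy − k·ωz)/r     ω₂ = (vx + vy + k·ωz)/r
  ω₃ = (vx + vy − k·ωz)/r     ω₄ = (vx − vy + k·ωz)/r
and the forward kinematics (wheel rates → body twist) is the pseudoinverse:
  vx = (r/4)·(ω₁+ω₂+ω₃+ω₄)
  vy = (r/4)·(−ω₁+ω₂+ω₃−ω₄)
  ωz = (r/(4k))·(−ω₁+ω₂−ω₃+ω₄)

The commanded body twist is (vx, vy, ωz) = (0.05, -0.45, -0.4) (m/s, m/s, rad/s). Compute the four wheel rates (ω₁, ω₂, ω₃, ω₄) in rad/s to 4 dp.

(7.9467, -6.6133, -4.0533, 5.3867)

k = lx + ly = 0.12 + 0.12 = 0.2400;  k·ωz = 0.2400·-0.4 = -0.0960
ω₁ (FL) = (vx − vy − k·ωz)/r = 0.5960/0.075 = 7.9467
ω₂ (FR) = (vx + vy + k·ωz)/r = -0.4960/0.075 = -6.6133
ω₃ (RL) = (vx + vy − k·ωz)/r = -0.3040/0.075 = -4.0533
ω₄ (RR) = (vx − vy + k·ωz)/r = 0.4040/0.075 = 5.3867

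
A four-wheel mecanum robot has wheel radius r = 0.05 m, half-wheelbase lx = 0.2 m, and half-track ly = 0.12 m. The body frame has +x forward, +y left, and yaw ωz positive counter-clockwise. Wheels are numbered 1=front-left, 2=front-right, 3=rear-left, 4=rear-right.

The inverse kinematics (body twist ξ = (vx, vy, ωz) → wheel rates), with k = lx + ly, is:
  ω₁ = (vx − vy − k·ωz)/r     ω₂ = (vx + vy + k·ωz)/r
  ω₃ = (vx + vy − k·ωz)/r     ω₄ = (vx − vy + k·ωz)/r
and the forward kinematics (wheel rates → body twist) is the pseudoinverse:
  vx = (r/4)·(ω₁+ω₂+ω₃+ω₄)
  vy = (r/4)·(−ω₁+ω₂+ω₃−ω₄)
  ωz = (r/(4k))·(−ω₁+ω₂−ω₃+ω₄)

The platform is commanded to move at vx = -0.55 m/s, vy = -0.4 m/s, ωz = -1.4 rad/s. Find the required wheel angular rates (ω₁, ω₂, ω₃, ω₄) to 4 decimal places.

(5.9600, -27.9600, -10.0400, -11.9600)

k = lx + ly = 0.2 + 0.12 = 0.3200;  k·ωz = 0.3200·-1.4 = -0.4480
ω₁ (FL) = (vx − vy − k·ωz)/r = 0.2980/0.05 = 5.9600
ω₂ (FR) = (vx + vy + k·ωz)/r = -1.3980/0.05 = -27.9600
ω₃ (RL) = (vx + vy − k·ωz)/r = -0.5020/0.05 = -10.0400
ω₄ (RR) = (vx − vy + k·ωz)/r = -0.5980/0.05 = -11.9600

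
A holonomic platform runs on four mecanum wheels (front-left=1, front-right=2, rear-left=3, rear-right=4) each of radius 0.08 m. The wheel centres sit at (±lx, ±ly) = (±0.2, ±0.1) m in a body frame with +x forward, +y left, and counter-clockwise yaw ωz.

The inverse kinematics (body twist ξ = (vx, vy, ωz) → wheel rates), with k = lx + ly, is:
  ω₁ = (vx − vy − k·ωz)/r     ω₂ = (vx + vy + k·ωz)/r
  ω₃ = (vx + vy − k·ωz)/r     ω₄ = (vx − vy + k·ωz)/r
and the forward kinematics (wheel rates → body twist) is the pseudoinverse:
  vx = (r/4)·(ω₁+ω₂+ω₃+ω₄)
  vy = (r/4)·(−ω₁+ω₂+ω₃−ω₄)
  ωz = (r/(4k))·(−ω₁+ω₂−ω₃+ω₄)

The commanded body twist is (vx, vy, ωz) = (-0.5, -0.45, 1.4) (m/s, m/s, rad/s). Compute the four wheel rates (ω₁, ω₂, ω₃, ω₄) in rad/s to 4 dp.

k = lx + ly = 0.2 + 0.1 = 0.3000;  k·ωz = 0.3000·1.4 = 0.4200
ω₁ (FL) = (vx − vy − k·ωz)/r = -0.4700/0.08 = -5.8750
ω₂ (FR) = (vx + vy + k·ωz)/r = -0.5300/0.08 = -6.6250
ω₃ (RL) = (vx + vy − k·ωz)/r = -1.3700/0.08 = -17.1250
ω₄ (RR) = (vx − vy + k·ωz)/r = 0.3700/0.08 = 4.6250

(-5.8750, -6.6250, -17.1250, 4.6250)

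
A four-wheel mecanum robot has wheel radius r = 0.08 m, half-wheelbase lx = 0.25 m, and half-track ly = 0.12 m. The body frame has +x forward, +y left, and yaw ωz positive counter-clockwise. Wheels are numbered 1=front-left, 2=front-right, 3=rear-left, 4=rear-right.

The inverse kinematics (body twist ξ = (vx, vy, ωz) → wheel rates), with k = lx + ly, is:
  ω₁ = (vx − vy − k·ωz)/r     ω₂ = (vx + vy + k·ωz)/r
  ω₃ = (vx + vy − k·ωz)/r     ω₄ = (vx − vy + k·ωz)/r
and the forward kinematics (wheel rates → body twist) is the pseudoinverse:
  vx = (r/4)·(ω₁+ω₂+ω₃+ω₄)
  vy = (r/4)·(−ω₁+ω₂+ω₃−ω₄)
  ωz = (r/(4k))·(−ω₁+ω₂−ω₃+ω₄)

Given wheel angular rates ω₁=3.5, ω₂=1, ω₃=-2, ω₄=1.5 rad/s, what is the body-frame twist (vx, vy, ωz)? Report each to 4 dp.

(0.0800, -0.1200, 0.0541)

k = lx + ly = 0.25 + 0.12 = 0.3700
ω₁+ω₂+ω₃+ω₄ = 4.0000  →  vx = (0.08/4)·4.0000 = 0.0800
−ω₁+ω₂+ω₃−ω₄ = -6.0000  →  vy = (0.08/4)·-6.0000 = -0.1200
−ω₁+ω₂−ω₃+ω₄ = 1.0000  →  ωz = (0.08/1.4800)·1.0000 = 0.0541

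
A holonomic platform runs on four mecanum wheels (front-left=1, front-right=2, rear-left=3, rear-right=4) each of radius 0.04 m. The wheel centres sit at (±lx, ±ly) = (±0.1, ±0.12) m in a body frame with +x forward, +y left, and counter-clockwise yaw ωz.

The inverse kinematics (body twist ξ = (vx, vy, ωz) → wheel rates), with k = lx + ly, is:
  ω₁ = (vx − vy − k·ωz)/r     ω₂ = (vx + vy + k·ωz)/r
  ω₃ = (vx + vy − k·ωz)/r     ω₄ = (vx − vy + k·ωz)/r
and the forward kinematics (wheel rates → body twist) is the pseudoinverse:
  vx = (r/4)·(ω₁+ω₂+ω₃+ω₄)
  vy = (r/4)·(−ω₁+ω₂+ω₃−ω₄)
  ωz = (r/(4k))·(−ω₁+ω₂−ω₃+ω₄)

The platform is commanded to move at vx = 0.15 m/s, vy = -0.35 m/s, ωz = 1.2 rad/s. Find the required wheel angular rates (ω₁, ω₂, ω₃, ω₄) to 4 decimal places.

(5.9000, 1.6000, -11.6000, 19.1000)

k = lx + ly = 0.1 + 0.12 = 0.2200;  k·ωz = 0.2200·1.2 = 0.2640
ω₁ (FL) = (vx − vy − k·ωz)/r = 0.2360/0.04 = 5.9000
ω₂ (FR) = (vx + vy + k·ωz)/r = 0.0640/0.04 = 1.6000
ω₃ (RL) = (vx + vy − k·ωz)/r = -0.4640/0.04 = -11.6000
ω₄ (RR) = (vx − vy + k·ωz)/r = 0.7640/0.04 = 19.1000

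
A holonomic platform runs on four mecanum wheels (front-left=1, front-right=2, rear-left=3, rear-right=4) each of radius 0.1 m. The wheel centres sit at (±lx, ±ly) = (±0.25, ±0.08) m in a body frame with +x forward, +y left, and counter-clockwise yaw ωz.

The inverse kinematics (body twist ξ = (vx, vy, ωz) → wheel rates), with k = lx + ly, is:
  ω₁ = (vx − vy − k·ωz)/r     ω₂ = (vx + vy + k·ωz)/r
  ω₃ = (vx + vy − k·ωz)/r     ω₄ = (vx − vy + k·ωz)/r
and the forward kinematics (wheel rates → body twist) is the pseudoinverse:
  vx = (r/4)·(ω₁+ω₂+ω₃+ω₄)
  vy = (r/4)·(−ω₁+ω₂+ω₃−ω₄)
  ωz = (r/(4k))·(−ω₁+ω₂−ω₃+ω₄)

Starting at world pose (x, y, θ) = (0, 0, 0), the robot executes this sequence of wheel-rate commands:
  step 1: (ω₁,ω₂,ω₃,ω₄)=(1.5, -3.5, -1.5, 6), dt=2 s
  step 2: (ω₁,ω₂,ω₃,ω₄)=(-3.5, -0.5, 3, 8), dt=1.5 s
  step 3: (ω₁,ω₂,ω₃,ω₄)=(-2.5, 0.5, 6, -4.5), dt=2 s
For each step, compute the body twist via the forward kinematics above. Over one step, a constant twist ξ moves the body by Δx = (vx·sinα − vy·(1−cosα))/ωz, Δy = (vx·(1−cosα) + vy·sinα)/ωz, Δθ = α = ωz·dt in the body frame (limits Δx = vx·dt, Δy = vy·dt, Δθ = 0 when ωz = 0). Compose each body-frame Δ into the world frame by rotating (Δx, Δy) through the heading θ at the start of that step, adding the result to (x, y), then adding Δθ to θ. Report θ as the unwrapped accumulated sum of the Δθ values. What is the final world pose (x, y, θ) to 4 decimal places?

step 1: ξ=(vx,vy,ωz)=(0.0625, -0.3125, 0.1894), dt=2.0 → body Δ=(0.2390, -0.5868, 0.3788) → world pose (0.2390, -0.5868, 0.3788)
step 2: ξ=(vx,vy,ωz)=(0.1750, -0.0500, 0.6061), dt=1.5 → body Δ=(0.2596, 0.0462, 0.9091) → world pose (0.4631, -0.4478, 1.2879)
step 3: ξ=(vx,vy,ωz)=(-0.0125, 0.3375, -0.5682), dt=2.0 → body Δ=(0.3240, 0.5516, -1.1364) → world pose (0.0239, 0.0173, 0.1515)

(0.0239, 0.0173, 0.1515)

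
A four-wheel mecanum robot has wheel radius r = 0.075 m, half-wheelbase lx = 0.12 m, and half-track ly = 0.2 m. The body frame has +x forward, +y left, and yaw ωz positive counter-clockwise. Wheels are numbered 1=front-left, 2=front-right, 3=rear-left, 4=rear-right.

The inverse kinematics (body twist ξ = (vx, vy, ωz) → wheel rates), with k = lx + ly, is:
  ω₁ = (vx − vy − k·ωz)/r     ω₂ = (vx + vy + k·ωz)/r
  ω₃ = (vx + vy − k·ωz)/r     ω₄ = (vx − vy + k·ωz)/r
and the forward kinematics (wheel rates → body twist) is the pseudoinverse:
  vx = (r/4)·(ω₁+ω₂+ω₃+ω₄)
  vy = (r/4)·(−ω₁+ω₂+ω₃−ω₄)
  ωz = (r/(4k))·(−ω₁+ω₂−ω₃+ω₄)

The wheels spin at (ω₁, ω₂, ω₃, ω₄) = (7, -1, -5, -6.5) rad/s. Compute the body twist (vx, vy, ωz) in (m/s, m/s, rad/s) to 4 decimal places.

k = lx + ly = 0.12 + 0.2 = 0.3200
ω₁+ω₂+ω₃+ω₄ = -5.5000  →  vx = (0.075/4)·-5.5000 = -0.1031
−ω₁+ω₂+ω₃−ω₄ = -6.5000  →  vy = (0.075/4)·-6.5000 = -0.1219
−ω₁+ω₂−ω₃+ω₄ = -9.5000  →  ωz = (0.075/1.2800)·-9.5000 = -0.5566

(-0.1031, -0.1219, -0.5566)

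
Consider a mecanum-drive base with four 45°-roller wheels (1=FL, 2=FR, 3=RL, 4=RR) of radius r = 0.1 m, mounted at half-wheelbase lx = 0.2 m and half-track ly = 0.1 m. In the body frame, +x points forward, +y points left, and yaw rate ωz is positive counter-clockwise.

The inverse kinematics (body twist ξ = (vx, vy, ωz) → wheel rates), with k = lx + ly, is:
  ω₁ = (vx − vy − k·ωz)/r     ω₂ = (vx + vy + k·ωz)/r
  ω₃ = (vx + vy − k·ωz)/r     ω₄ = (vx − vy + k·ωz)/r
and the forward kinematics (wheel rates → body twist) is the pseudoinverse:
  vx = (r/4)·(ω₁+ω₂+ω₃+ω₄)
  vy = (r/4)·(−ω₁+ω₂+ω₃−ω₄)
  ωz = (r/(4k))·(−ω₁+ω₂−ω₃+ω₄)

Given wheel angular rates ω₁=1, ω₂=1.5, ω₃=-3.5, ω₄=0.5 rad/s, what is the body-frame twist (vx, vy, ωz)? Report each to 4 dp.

(-0.0125, -0.0875, 0.3750)

k = lx + ly = 0.2 + 0.1 = 0.3000
ω₁+ω₂+ω₃+ω₄ = -0.5000  →  vx = (0.1/4)·-0.5000 = -0.0125
−ω₁+ω₂+ω₃−ω₄ = -3.5000  →  vy = (0.1/4)·-3.5000 = -0.0875
−ω₁+ω₂−ω₃+ω₄ = 4.5000  →  ωz = (0.1/1.2000)·4.5000 = 0.3750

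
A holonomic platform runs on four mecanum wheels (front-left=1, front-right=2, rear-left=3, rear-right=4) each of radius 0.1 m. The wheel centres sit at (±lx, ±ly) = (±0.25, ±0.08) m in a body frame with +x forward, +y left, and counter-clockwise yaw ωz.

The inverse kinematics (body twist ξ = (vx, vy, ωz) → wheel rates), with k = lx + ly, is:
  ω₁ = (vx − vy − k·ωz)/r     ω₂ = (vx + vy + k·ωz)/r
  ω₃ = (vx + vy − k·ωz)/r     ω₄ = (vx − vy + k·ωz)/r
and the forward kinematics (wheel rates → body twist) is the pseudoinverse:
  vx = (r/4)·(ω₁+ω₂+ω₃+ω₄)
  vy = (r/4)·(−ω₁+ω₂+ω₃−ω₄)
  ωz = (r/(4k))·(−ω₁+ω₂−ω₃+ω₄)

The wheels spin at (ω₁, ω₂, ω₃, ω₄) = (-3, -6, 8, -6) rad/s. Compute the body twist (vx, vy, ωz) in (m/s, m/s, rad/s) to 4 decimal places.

(-0.1750, 0.2750, -1.2879)

k = lx + ly = 0.25 + 0.08 = 0.3300
ω₁+ω₂+ω₃+ω₄ = -7.0000  →  vx = (0.1/4)·-7.0000 = -0.1750
−ω₁+ω₂+ω₃−ω₄ = 11.0000  →  vy = (0.1/4)·11.0000 = 0.2750
−ω₁+ω₂−ω₃+ω₄ = -17.0000  →  ωz = (0.1/1.3200)·-17.0000 = -1.2879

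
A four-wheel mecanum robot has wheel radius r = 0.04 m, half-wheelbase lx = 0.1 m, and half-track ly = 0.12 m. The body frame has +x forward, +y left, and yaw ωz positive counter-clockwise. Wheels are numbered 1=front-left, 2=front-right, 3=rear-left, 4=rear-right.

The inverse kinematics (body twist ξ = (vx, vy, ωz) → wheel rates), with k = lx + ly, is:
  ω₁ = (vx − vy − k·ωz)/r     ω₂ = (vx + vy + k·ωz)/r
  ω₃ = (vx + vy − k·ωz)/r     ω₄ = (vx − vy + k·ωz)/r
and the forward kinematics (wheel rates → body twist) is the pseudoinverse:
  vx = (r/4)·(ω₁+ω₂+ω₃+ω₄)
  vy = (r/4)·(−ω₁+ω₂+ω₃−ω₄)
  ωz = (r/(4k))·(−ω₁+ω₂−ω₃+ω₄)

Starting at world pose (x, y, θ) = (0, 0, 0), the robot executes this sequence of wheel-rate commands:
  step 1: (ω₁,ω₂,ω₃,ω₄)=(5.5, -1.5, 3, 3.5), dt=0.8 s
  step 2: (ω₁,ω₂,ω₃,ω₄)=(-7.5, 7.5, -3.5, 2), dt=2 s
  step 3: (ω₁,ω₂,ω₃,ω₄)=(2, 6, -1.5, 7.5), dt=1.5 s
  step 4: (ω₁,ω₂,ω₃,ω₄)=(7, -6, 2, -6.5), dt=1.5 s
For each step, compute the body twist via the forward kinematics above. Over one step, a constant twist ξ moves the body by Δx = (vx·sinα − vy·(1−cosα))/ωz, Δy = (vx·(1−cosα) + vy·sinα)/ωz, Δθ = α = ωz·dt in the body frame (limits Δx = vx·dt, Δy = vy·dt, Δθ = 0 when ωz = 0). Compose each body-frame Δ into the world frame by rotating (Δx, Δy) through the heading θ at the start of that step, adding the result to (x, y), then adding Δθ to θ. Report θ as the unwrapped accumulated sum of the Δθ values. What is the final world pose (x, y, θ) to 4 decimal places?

step 1: ξ=(vx,vy,ωz)=(0.1050, -0.0750, -0.2955), dt=0.8 → body Δ=(0.0762, -0.0693, -0.2364) → world pose (0.0762, -0.0693, -0.2364)
step 2: ξ=(vx,vy,ωz)=(-0.0150, 0.0950, 0.9318), dt=2.0 → body Δ=(-0.1468, 0.0769, 1.8636) → world pose (-0.0486, 0.0398, 1.6273)
step 3: ξ=(vx,vy,ωz)=(0.1400, -0.0500, 0.5909), dt=1.5 → body Δ=(0.2147, 0.0216, 0.8864) → world pose (-0.0822, 0.2529, 2.5136)
step 4: ξ=(vx,vy,ωz)=(-0.0350, -0.0450, -0.9773), dt=1.5 → body Δ=(-0.0768, -0.0137, -1.4659) → world pose (-0.0120, 0.2189, 1.0477)

(-0.0120, 0.2189, 1.0477)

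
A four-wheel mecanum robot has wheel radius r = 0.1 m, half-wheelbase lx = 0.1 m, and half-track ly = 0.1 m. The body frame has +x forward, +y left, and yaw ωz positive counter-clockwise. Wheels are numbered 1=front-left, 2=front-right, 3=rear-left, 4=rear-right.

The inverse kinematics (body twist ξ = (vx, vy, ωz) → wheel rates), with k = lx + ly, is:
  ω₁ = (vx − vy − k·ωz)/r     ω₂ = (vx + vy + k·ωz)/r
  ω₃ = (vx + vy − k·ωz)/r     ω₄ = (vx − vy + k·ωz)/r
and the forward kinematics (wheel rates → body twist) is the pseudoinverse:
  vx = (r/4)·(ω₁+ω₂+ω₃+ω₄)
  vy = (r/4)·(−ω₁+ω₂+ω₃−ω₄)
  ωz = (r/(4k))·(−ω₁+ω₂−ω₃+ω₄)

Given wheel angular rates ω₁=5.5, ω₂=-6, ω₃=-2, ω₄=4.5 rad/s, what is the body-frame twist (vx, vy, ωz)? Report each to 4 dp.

k = lx + ly = 0.1 + 0.1 = 0.2000
ω₁+ω₂+ω₃+ω₄ = 2.0000  →  vx = (0.1/4)·2.0000 = 0.0500
−ω₁+ω₂+ω₃−ω₄ = -18.0000  →  vy = (0.1/4)·-18.0000 = -0.4500
−ω₁+ω₂−ω₃+ω₄ = -5.0000  →  ωz = (0.1/0.8000)·-5.0000 = -0.6250

(0.0500, -0.4500, -0.6250)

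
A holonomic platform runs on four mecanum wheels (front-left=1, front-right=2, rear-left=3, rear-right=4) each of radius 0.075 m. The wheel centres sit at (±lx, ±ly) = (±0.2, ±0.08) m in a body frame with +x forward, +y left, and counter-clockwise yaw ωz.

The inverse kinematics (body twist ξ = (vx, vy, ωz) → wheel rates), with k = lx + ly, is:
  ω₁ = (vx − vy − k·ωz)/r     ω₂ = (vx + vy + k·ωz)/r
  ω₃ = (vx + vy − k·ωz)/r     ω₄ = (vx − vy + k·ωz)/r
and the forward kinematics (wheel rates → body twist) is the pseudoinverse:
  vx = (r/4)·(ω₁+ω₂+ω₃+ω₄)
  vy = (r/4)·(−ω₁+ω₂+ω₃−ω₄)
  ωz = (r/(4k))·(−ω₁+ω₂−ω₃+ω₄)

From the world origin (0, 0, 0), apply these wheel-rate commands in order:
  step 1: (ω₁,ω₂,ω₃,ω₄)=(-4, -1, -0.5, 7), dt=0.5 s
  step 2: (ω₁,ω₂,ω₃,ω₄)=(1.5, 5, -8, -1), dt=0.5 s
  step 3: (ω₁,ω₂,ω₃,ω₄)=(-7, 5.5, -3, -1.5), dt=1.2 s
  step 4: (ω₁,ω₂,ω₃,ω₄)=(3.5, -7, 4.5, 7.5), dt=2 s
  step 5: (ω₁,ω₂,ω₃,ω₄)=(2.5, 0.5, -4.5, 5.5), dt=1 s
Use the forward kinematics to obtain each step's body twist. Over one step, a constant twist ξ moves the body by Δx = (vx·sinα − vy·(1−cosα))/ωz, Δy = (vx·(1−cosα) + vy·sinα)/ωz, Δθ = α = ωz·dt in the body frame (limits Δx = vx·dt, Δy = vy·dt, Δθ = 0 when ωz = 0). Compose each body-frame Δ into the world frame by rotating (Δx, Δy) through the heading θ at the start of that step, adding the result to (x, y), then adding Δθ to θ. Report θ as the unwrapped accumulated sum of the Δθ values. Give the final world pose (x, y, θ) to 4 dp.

step 1: ξ=(vx,vy,ωz)=(0.0281, -0.0844, 0.7031), dt=0.5 → body Δ=(0.0211, -0.0389, 0.3516) → world pose (0.0211, -0.0389, 0.3516)
step 2: ξ=(vx,vy,ωz)=(-0.0469, -0.0656, 0.7031), dt=0.5 → body Δ=(-0.0172, -0.0362, 0.3516) → world pose (0.0174, -0.0788, 0.7031)
step 3: ξ=(vx,vy,ωz)=(-0.1125, 0.2062, 0.9375), dt=1.2 → body Δ=(-0.2334, 0.1302, 1.1250) → world pose (-0.2449, -0.1304, 1.8281)
step 4: ξ=(vx,vy,ωz)=(0.1594, -0.2531, -0.5022), dt=2.0 → body Δ=(0.0342, -0.5724, -1.0045) → world pose (0.3000, 0.0484, 0.8237)
step 5: ξ=(vx,vy,ωz)=(0.0750, -0.2250, 0.5357), dt=1.0 → body Δ=(0.1303, -0.1948, 0.5357) → world pose (0.5314, 0.0116, 1.3594)

(0.5314, 0.0116, 1.3594)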